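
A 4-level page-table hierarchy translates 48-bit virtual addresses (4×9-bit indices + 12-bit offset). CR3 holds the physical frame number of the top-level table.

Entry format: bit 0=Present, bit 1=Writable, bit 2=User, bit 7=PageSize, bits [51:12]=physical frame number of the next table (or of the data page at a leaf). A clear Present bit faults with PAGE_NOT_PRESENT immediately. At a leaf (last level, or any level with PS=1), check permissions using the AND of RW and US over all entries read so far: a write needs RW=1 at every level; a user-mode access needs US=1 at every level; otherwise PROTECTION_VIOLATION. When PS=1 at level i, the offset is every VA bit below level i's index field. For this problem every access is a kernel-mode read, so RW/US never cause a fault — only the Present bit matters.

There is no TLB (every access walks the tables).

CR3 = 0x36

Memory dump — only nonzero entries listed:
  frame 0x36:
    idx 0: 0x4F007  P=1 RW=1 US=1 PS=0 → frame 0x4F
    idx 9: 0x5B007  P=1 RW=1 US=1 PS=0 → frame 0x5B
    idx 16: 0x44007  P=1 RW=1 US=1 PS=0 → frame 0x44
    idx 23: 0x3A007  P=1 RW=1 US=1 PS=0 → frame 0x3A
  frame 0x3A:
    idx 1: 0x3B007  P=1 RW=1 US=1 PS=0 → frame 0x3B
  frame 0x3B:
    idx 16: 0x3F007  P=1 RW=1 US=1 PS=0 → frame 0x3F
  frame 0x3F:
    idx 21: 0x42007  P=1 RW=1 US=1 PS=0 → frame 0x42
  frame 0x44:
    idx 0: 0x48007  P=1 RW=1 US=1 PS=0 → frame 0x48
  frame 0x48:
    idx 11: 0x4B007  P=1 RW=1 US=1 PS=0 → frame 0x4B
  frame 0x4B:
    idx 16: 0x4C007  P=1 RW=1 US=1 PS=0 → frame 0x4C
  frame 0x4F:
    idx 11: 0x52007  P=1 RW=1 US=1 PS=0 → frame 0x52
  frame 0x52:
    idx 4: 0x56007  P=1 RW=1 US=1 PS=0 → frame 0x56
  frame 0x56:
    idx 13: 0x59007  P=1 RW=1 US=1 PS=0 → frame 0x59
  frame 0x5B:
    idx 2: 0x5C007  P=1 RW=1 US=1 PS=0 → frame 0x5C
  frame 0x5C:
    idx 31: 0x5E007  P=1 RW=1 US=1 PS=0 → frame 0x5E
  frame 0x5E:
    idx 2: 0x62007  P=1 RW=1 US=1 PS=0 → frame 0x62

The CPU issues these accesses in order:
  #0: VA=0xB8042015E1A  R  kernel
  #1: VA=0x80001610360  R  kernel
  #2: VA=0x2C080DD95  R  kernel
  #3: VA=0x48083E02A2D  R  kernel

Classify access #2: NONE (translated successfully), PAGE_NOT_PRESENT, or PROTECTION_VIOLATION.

Walk each access:
#0 VA=0xB8042015E1A (r,kernel):
  L0 @0x36[23] → 0x3A007  P=1,RW=1,US=1,PS=0
  L1 @0x3A[1] → 0x3B007  P=1,RW=1,US=1,PS=0
  L2 @0x3B[16] → 0x3F007  P=1,RW=1,US=1,PS=0
  L3 @0x3F[21] → 0x42007  P=1,RW=1,US=1,PS=0
  → PA=0x42E1A  (4 entries read)
#1 VA=0x80001610360 (r,kernel):
  L0 @0x36[16] → 0x44007  P=1,RW=1,US=1,PS=0
  L1 @0x44[0] → 0x48007  P=1,RW=1,US=1,PS=0
  L2 @0x48[11] → 0x4B007  P=1,RW=1,US=1,PS=0
  L3 @0x4B[16] → 0x4C007  P=1,RW=1,US=1,PS=0
  → PA=0x4C360  (4 entries read)
#2 VA=0x2C080DD95 (r,kernel):
  L0 @0x36[0] → 0x4F007  P=1,RW=1,US=1,PS=0
  L1 @0x4F[11] → 0x52007  P=1,RW=1,US=1,PS=0
  L2 @0x52[4] → 0x56007  P=1,RW=1,US=1,PS=0
  L3 @0x56[13] → 0x59007  P=1,RW=1,US=1,PS=0
  → PA=0x59D95  (4 entries read)
#3 VA=0x48083E02A2D (r,kernel):
  L0 @0x36[9] → 0x5B007  P=1,RW=1,US=1,PS=0
  L1 @0x5B[2] → 0x5C007  P=1,RW=1,US=1,PS=0
  L2 @0x5C[31] → 0x5E007  P=1,RW=1,US=1,PS=0
  L3 @0x5E[2] → 0x62007  P=1,RW=1,US=1,PS=0
  → PA=0x62A2D  (4 entries read)

Access #2 fault: NONE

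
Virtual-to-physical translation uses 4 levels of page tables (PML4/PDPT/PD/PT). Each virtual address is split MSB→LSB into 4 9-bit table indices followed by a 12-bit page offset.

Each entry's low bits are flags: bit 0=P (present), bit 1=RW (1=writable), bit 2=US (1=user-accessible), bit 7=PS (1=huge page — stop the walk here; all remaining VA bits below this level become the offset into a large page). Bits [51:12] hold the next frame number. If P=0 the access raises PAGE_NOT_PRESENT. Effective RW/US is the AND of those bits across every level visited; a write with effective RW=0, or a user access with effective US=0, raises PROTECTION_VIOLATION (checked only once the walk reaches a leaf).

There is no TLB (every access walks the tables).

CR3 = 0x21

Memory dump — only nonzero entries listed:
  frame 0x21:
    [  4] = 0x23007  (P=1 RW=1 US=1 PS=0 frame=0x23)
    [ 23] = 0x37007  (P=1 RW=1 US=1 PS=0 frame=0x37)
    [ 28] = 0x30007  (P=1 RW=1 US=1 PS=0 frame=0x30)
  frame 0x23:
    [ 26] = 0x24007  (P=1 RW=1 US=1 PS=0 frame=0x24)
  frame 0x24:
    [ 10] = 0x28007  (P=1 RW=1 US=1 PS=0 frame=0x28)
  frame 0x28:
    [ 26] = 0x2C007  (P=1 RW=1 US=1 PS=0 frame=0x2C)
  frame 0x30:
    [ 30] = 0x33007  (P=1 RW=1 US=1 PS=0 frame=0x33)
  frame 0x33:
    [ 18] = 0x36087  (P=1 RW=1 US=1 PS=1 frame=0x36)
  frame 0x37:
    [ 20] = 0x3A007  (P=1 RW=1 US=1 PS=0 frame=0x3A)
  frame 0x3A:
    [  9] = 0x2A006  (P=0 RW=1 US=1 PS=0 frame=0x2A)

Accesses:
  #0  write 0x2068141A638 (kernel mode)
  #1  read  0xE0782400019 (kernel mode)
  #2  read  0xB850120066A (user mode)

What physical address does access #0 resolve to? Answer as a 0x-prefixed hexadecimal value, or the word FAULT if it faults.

Walk each access:
#0 VA=0x2068141A638 (w,kernel):
  lvl0: tbl 0x21, slot 4 ⇒ 0x23007 (P1/RW1/US1/PS0)
  lvl1: tbl 0x23, slot 26 ⇒ 0x24007 (P1/RW1/US1/PS0)
  lvl2: tbl 0x24, slot 10 ⇒ 0x28007 (P1/RW1/US1/PS0)
  lvl3: tbl 0x28, slot 26 ⇒ 0x2C007 (P1/RW1/US1/PS0)
  ✓ 0x2C638  — 4 lookups
#1 VA=0xE0782400019 (r,kernel):
  lvl0: tbl 0x21, slot 28 ⇒ 0x30007 (P1/RW1/US1/PS0)
  lvl1: tbl 0x30, slot 30 ⇒ 0x33007 (P1/RW1/US1/PS0)
  lvl2: tbl 0x33, slot 18 ⇒ 0x36087 (P1/RW1/US1/PS1)
  ✓ 0x36019 (huge @L2)  — 3 lookups
#2 VA=0xB850120066A (r,user):
  lvl0: tbl 0x21, slot 23 ⇒ 0x37007 (P1/RW1/US1/PS0)
  lvl1: tbl 0x37, slot 20 ⇒ 0x3A007 (P1/RW1/US1/PS0)
  lvl2: tbl 0x3A, slot 9 ⇒ 0x2A006 (P0/RW1/US1/PS0)
  ✗ PAGE_NOT_PRESENT  [3 reads]

Access #0 PA: 0x2C638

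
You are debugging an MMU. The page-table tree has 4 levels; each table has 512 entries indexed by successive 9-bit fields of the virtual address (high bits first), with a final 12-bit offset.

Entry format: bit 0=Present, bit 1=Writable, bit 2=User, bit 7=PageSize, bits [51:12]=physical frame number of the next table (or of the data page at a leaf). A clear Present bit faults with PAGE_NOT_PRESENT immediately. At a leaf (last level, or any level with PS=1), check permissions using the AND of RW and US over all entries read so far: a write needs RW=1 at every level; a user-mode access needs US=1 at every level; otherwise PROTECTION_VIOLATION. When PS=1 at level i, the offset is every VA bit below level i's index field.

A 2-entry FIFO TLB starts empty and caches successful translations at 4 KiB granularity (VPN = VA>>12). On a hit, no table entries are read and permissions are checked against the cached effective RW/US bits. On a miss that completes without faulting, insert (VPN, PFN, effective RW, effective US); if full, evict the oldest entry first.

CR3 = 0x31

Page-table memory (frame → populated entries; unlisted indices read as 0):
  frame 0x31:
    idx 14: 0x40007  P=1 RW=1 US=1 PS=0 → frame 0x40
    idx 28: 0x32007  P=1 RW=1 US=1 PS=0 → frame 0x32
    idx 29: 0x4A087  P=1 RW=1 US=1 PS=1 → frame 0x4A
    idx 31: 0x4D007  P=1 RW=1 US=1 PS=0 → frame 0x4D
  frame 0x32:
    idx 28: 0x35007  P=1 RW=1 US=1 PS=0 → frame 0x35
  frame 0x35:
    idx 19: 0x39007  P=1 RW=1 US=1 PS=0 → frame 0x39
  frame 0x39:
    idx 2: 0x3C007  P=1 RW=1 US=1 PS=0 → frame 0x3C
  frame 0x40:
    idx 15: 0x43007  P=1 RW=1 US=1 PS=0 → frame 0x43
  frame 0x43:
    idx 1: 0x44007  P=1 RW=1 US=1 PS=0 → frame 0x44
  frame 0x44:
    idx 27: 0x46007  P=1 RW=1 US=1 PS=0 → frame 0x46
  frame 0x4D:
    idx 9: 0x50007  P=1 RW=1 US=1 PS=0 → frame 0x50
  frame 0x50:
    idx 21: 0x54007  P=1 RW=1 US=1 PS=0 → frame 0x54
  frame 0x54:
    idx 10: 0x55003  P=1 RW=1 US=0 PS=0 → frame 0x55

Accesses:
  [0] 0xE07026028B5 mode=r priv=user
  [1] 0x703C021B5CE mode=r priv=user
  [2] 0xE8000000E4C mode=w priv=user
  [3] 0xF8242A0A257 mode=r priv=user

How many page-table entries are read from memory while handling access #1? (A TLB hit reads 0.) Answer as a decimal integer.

Trace:
#0 VA=0xE07026028B5 (r,user):
  L0 @0x31[28] → 0x32007  P=1,RW=1,US=1,PS=0
  L1 @0x32[28] → 0x35007  P=1,RW=1,US=1,PS=0
  L2 @0x35[19] → 0x39007  P=1,RW=1,US=1,PS=0
  L3 @0x39[2] → 0x3C007  P=1,RW=1,US=1,PS=0
  ⇒ phys 0x3C8B5  [4 reads]
#1 VA=0x703C021B5CE (r,user):
  L0 @0x31[14] → 0x40007  P=1,RW=1,US=1,PS=0
  L1 @0x40[15] → 0x43007  P=1,RW=1,US=1,PS=0
  L2 @0x43[1] → 0x44007  P=1,RW=1,US=1,PS=0
  L3 @0x44[27] → 0x46007  P=1,RW=1,US=1,PS=0
  ⇒ phys 0x465CE  [4 reads]
#2 VA=0xE8000000E4C (w,user):
  L0 @0x31[29] → 0x4A087  P=1,RW=1,US=1,PS=1
  ⇒ phys 0x4AE4C (huge @L0)  [1 reads]
#3 VA=0xF8242A0A257 (r,user):
  L0 @0x31[31] → 0x4D007  P=1,RW=1,US=1,PS=0
  L1 @0x4D[9] → 0x50007  P=1,RW=1,US=1,PS=0
  L2 @0x50[21] → 0x54007  P=1,RW=1,US=1,PS=0
  L3 @0x54[10] → 0x55003  P=1,RW=1,US=0,PS=0
  → PROTECTION_VIOLATION  (4 entries read)

Entries read for #1: 4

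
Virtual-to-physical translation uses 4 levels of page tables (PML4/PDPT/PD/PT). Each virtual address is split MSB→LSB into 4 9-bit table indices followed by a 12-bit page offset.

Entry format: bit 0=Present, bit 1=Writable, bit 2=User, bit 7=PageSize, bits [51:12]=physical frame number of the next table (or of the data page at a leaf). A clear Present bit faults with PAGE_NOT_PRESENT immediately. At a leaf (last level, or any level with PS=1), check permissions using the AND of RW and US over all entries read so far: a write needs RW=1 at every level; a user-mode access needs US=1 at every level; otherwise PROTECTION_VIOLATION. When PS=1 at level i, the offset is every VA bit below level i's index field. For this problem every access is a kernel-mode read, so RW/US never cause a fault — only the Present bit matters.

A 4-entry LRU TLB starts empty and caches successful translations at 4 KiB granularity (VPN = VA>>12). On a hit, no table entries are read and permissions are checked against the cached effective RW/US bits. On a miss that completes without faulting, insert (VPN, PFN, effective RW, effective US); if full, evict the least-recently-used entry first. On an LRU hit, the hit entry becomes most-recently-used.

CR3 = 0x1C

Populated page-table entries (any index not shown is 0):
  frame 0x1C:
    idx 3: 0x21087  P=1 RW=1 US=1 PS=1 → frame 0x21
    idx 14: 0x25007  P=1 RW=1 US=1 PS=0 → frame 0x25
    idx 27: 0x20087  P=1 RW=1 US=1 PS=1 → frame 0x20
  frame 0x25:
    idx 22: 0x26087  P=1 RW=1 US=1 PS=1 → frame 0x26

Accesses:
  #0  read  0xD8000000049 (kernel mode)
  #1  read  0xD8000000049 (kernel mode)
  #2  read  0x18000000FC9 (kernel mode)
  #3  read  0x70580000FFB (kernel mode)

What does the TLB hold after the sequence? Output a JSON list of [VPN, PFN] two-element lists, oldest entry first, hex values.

Trace:
#0 VA=0xD8000000049 (r,kernel):
  lvl0: tbl 0x1C, slot 27 ⇒ 0x20087 (P1/RW1/US1/PS1)
  ⇒ phys 0x20049 (huge @L0)  [1 reads]
#1 VA=0xD8000000049 (r,kernel):
  TLB hit vpn=0xD8000000 → PA=0x20049
#2 VA=0x18000000FC9 (r,kernel):
  lvl0: tbl 0x1C, slot 3 ⇒ 0x21087 (P1/RW1/US1/PS1)
  ⇒ phys 0x21FC9 (huge @L0)  [1 reads]
#3 VA=0x70580000FFB (r,kernel):
  lvl0: tbl 0x1C, slot 14 ⇒ 0x25007 (P1/RW1/US1/PS0)
  lvl1: tbl 0x25, slot 22 ⇒ 0x26087 (P1/RW1/US1/PS1)
  ⇒ phys 0x26FFB (huge @L1)  [2 reads]

TLB: [["0xD8000000", "0x20"], ["0x18000000", "0x21"], ["0x70580000", "0x26"]]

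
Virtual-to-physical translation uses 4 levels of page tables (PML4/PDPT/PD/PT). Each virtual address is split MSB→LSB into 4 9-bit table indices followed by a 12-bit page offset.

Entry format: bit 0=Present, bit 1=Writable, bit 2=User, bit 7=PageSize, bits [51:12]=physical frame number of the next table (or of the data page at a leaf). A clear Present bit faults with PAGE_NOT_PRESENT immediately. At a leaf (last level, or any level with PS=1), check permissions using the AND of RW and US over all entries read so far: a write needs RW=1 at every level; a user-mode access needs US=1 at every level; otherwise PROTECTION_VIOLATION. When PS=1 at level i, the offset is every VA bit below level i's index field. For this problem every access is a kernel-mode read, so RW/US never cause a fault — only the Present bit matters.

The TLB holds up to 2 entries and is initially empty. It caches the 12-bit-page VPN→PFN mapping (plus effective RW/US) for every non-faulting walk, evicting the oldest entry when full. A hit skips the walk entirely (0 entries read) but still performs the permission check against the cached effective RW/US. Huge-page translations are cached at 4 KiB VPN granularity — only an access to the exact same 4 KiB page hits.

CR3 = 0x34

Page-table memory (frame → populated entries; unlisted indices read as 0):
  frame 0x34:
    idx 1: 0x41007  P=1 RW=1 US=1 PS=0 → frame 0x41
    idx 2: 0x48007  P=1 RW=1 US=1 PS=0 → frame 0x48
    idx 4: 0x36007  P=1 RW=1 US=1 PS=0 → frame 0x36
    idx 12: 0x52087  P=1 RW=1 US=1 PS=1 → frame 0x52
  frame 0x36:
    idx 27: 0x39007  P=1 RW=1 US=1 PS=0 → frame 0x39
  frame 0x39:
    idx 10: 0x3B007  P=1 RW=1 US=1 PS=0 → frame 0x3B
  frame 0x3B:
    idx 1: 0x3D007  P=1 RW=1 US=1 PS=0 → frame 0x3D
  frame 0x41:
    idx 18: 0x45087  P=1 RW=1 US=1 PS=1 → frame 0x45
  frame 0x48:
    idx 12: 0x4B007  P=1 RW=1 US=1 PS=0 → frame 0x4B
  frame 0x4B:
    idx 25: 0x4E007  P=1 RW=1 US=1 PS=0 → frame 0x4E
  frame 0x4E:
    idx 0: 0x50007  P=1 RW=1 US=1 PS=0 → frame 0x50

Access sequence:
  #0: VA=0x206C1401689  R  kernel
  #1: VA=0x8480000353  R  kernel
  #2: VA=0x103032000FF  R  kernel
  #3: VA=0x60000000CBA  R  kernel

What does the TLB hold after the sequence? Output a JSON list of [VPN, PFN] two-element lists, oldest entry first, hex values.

Per-access translation:
#0 VA=0x206C1401689 (r,kernel):
  lvl0: tbl 0x34, slot 4 ⇒ 0x36007 (P1/RW1/US1/PS0)
  lvl1: tbl 0x36, slot 27 ⇒ 0x39007 (P1/RW1/US1/PS0)
  lvl2: tbl 0x39, slot 10 ⇒ 0x3B007 (P1/RW1/US1/PS0)
  lvl3: tbl 0x3B, slot 1 ⇒ 0x3D007 (P1/RW1/US1/PS0)
  ✓ 0x3D689  — 4 lookups
#1 VA=0x8480000353 (r,kernel):
  lvl0: tbl 0x34, slot 1 ⇒ 0x41007 (P1/RW1/US1/PS0)
  lvl1: tbl 0x41, slot 18 ⇒ 0x45087 (P1/RW1/US1/PS1)
  ✓ 0x45353 (huge @L1)  — 2 lookups
#2 VA=0x103032000FF (r,kernel):
  lvl0: tbl 0x34, slot 2 ⇒ 0x48007 (P1/RW1/US1/PS0)
  lvl1: tbl 0x48, slot 12 ⇒ 0x4B007 (P1/RW1/US1/PS0)
  lvl2: tbl 0x4B, slot 25 ⇒ 0x4E007 (P1/RW1/US1/PS0)
  lvl3: tbl 0x4E, slot 0 ⇒ 0x50007 (P1/RW1/US1/PS0)
  ✓ 0x500FF  — 4 lookups
#3 VA=0x60000000CBA (r,kernel):
  lvl0: tbl 0x34, slot 12 ⇒ 0x52087 (P1/RW1/US1/PS1)
  ✓ 0x52CBA (huge @L0)  — 1 lookups

TLB: [["0x10303200", "0x50"], ["0x60000000", "0x52"]]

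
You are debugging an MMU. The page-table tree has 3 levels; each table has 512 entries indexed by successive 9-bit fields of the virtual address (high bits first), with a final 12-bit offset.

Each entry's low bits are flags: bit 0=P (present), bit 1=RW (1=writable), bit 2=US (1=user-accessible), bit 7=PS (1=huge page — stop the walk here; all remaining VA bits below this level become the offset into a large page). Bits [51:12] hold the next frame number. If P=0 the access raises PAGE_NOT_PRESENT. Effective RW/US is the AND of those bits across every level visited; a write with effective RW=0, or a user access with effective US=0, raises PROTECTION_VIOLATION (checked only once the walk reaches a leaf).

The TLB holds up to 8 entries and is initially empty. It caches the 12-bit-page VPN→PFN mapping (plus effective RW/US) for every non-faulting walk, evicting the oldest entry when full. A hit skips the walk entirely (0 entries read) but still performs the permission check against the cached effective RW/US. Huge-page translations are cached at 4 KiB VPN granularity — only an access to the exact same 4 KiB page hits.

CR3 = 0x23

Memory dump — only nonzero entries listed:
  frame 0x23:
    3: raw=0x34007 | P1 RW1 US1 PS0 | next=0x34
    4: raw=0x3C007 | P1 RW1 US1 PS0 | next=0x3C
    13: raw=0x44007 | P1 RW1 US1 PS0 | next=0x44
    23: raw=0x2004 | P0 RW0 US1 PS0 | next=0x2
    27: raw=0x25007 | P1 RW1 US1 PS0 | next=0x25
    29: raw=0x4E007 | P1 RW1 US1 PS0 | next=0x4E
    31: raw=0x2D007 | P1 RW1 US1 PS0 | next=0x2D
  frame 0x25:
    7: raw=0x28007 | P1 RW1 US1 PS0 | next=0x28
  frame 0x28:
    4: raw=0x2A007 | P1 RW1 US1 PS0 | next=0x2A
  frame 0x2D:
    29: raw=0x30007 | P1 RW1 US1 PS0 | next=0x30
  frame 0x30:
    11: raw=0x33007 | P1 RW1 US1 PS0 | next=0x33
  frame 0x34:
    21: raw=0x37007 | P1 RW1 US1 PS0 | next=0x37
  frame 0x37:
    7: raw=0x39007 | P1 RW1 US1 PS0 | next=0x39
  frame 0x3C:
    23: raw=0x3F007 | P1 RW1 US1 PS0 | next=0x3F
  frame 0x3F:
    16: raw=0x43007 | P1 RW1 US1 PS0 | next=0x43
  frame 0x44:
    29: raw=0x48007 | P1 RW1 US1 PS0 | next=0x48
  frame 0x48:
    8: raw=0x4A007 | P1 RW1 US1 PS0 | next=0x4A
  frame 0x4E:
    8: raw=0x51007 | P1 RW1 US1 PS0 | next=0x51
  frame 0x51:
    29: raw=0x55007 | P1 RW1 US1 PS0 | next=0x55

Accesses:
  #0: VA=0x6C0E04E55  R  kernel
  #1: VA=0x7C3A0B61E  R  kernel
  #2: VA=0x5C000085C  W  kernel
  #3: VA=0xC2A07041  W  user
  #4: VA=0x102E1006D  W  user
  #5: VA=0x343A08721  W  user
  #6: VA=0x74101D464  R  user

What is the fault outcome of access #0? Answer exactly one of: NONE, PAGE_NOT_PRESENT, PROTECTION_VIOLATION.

Per-access translation:
#0 VA=0x6C0E04E55 (r,kernel):
  lvl0: tbl 0x23, slot 27 ⇒ 0x25007 (P1/RW1/US1/PS0)
  lvl1: tbl 0x25, slot 7 ⇒ 0x28007 (P1/RW1/US1/PS0)
  lvl2: tbl 0x28, slot 4 ⇒ 0x2A007 (P1/RW1/US1/PS0)
  ⇒ phys 0x2AE55  [3 reads]
#1 VA=0x7C3A0B61E (r,kernel):
  lvl0: tbl 0x23, slot 31 ⇒ 0x2D007 (P1/RW1/US1/PS0)
  lvl1: tbl 0x2D, slot 29 ⇒ 0x30007 (P1/RW1/US1/PS0)
  lvl2: tbl 0x30, slot 11 ⇒ 0x33007 (P1/RW1/US1/PS0)
  ⇒ phys 0x3361E  [3 reads]
#2 VA=0x5C000085C (w,kernel):
  lvl0: tbl 0x23, slot 23 ⇒ 0x2004 (P0/RW0/US1/PS0)
  ⇒ fault: PAGE_NOT_PRESENT  — 1 lookups
#3 VA=0xC2A07041 (w,user):
  lvl0: tbl 0x23, slot 3 ⇒ 0x34007 (P1/RW1/US1/PS0)
  lvl1: tbl 0x34, slot 21 ⇒ 0x37007 (P1/RW1/US1/PS0)
  lvl2: tbl 0x37, slot 7 ⇒ 0x39007 (P1/RW1/US1/PS0)
  ⇒ phys 0x39041  [3 reads]
#4 VA=0x102E1006D (w,user):
  lvl0: tbl 0x23, slot 4 ⇒ 0x3C007 (P1/RW1/US1/PS0)
  lvl1: tbl 0x3C, slot 23 ⇒ 0x3F007 (P1/RW1/US1/PS0)
  lvl2: tbl 0x3F, slot 16 ⇒ 0x43007 (P1/RW1/US1/PS0)
  ⇒ phys 0x4306D  [3 reads]
#5 VA=0x343A08721 (w,user):
  lvl0: tbl 0x23, slot 13 ⇒ 0x44007 (P1/RW1/US1/PS0)
  lvl1: tbl 0x44, slot 29 ⇒ 0x48007 (P1/RW1/US1/PS0)
  lvl2: tbl 0x48, slot 8 ⇒ 0x4A007 (P1/RW1/US1/PS0)
  ⇒ phys 0x4A721  [3 reads]
#6 VA=0x74101D464 (r,user):
  lvl0: tbl 0x23, slot 29 ⇒ 0x4E007 (P1/RW1/US1/PS0)
  lvl1: tbl 0x4E, slot 8 ⇒ 0x51007 (P1/RW1/US1/PS0)
  lvl2: tbl 0x51, slot 29 ⇒ 0x55007 (P1/RW1/US1/PS0)
  ⇒ phys 0x55464  [3 reads]

Access #0 fault: NONE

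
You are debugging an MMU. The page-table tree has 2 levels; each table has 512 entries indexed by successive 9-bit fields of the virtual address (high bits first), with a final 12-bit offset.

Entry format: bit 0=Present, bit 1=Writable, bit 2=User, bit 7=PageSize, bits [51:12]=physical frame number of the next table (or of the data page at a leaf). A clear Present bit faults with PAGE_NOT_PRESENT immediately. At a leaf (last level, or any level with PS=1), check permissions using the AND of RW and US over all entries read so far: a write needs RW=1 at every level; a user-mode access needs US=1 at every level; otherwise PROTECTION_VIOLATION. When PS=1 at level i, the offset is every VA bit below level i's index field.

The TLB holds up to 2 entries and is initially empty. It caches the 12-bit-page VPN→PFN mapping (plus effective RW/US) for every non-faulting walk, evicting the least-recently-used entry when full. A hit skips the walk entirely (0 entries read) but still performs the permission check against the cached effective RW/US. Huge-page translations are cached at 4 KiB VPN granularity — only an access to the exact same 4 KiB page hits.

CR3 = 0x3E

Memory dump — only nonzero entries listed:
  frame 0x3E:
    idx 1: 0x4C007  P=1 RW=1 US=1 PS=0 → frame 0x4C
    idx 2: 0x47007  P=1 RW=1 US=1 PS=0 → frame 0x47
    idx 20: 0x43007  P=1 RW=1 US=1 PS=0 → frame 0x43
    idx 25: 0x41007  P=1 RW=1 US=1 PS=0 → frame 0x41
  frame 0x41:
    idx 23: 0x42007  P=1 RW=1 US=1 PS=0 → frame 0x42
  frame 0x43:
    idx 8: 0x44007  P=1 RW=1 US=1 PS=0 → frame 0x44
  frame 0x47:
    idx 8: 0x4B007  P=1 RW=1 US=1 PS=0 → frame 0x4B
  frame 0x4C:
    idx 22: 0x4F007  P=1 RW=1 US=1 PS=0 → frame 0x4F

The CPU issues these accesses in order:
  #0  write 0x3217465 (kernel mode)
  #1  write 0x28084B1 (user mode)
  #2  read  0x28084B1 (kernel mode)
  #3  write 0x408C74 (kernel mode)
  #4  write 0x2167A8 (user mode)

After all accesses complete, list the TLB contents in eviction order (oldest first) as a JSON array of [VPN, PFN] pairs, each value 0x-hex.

Trace:
#0 VA=0x3217465 (w,kernel):
  L0: frame=0x3E idx=25 entry=0x41007 [P=1 RW=1 US=1 PS=0]
  L1: frame=0x41 idx=23 entry=0x42007 [P=1 RW=1 US=1 PS=0]
  ⇒ phys 0x42465  [2 reads]
#1 VA=0x28084B1 (w,user):
  L0: frame=0x3E idx=20 entry=0x43007 [P=1 RW=1 US=1 PS=0]
  L1: frame=0x43 idx=8 entry=0x44007 [P=1 RW=1 US=1 PS=0]
  ⇒ phys 0x444B1  [2 reads]
#2 VA=0x28084B1 (r,kernel):
  TLB hit vpn=0x2808 → PA=0x444B1
#3 VA=0x408C74 (w,kernel):
  L0: frame=0x3E idx=2 entry=0x47007 [P=1 RW=1 US=1 PS=0]
  L1: frame=0x47 idx=8 entry=0x4B007 [P=1 RW=1 US=1 PS=0]
  ⇒ phys 0x4BC74  [2 reads]
#4 VA=0x2167A8 (w,user):
  L0: frame=0x3E idx=1 entry=0x4C007 [P=1 RW=1 US=1 PS=0]
  L1: frame=0x4C idx=22 entry=0x4F007 [P=1 RW=1 US=1 PS=0]
  ⇒ phys 0x4F7A8  [2 reads]

TLB: [["0x408", "0x4B"], ["0x216", "0x4F"]]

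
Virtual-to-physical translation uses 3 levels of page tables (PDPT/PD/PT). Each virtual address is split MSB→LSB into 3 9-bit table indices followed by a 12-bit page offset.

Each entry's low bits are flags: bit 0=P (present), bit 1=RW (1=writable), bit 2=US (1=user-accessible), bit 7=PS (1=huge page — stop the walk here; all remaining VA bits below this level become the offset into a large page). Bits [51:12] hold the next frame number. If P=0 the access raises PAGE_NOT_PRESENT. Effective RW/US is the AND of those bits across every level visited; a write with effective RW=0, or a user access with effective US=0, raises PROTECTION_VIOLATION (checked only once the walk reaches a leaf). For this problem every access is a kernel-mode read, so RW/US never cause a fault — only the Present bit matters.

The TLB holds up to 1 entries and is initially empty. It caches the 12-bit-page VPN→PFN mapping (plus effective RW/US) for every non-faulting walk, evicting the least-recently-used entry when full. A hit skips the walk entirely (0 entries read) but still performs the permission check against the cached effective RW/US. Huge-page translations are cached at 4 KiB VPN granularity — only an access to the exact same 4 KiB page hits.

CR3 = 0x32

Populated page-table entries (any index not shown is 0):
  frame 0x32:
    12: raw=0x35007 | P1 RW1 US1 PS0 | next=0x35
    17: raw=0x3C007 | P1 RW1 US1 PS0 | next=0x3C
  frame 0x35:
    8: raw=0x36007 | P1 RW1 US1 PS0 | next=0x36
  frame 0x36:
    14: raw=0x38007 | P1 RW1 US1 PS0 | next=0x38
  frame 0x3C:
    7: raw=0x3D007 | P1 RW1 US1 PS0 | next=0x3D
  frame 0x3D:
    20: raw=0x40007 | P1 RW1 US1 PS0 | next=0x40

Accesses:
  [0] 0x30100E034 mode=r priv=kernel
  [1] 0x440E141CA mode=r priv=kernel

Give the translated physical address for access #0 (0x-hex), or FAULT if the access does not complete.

Per-access translation:
#0 VA=0x30100E034 (r,kernel):
  lvl0: tbl 0x32, slot 12 ⇒ 0x35007 (P1/RW1/US1/PS0)
  lvl1: tbl 0x35, slot 8 ⇒ 0x36007 (P1/RW1/US1/PS0)
  lvl2: tbl 0x36, slot 14 ⇒ 0x38007 (P1/RW1/US1/PS0)
  → PA=0x38034  (3 entries read)
#1 VA=0x440E141CA (r,kernel):
  lvl0: tbl 0x32, slot 17 ⇒ 0x3C007 (P1/RW1/US1/PS0)
  lvl1: tbl 0x3C, slot 7 ⇒ 0x3D007 (P1/RW1/US1/PS0)
  lvl2: tbl 0x3D, slot 20 ⇒ 0x40007 (P1/RW1/US1/PS0)
  → PA=0x401CA  (3 entries read)

Access #0 PA: 0x38034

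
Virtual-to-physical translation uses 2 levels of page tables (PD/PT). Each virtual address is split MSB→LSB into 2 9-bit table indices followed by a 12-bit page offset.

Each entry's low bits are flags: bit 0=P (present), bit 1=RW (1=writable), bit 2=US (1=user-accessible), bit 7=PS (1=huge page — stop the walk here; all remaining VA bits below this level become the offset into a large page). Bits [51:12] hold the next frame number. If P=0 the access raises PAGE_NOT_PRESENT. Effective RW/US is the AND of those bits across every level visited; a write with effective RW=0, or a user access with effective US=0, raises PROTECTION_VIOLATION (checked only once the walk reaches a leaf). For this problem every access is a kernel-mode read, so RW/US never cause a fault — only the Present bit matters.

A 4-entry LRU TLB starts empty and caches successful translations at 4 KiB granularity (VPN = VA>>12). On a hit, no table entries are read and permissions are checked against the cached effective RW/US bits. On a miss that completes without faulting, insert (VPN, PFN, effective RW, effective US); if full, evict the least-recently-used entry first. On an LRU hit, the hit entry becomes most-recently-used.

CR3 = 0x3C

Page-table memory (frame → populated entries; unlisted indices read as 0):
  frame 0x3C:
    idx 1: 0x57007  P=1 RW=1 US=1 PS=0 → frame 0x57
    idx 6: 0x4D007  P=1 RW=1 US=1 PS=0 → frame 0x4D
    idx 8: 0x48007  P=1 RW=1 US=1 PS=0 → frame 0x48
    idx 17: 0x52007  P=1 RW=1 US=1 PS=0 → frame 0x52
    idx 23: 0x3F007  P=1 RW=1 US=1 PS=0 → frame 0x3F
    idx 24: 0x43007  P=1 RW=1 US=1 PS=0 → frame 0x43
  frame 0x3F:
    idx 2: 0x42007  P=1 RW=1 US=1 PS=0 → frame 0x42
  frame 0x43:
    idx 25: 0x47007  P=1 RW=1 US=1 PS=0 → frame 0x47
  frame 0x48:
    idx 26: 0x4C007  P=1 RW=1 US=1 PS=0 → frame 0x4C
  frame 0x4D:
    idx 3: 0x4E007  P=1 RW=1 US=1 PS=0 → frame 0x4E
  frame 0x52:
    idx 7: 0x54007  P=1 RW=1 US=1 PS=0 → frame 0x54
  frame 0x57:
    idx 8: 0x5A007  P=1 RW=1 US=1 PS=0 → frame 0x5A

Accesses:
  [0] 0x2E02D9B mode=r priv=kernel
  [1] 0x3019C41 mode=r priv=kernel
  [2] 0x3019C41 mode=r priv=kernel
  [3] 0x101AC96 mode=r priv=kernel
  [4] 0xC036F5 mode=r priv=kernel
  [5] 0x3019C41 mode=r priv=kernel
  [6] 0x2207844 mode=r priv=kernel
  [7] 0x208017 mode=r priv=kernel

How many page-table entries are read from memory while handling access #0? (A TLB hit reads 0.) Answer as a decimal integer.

Per-access translation:
#0 VA=0x2E02D9B (r,kernel):
  L0 @0x3C[23] → 0x3F007  P=1,RW=1,US=1,PS=0
  L1 @0x3F[2] → 0x42007  P=1,RW=1,US=1,PS=0
  ✓ 0x42D9B  — 2 lookups
#1 VA=0x3019C41 (r,kernel):
  L0 @0x3C[24] → 0x43007  P=1,RW=1,US=1,PS=0
  L1 @0x43[25] → 0x47007  P=1,RW=1,US=1,PS=0
  ✓ 0x47C41  — 2 lookups
#2 VA=0x3019C41 (r,kernel):
  TLB hit vpn=0x3019 → PA=0x47C41
#3 VA=0x101AC96 (r,kernel):
  L0 @0x3C[8] → 0x48007  P=1,RW=1,US=1,PS=0
  L1 @0x48[26] → 0x4C007  P=1,RW=1,US=1,PS=0
  ✓ 0x4CC96  — 2 lookups
#4 VA=0xC036F5 (r,kernel):
  L0 @0x3C[6] → 0x4D007  P=1,RW=1,US=1,PS=0
  L1 @0x4D[3] → 0x4E007  P=1,RW=1,US=1,PS=0
  ✓ 0x4E6F5  — 2 lookups
#5 VA=0x3019C41 (r,kernel):
  TLB hit vpn=0x3019 → PA=0x47C41
#6 VA=0x2207844 (r,kernel):
  L0 @0x3C[17] → 0x52007  P=1,RW=1,US=1,PS=0
  L1 @0x52[7] → 0x54007  P=1,RW=1,US=1,PS=0
  ✓ 0x54844  — 2 lookups
#7 VA=0x208017 (r,kernel):
  L0 @0x3C[1] → 0x57007  P=1,RW=1,US=1,PS=0
  L1 @0x57[8] → 0x5A007  P=1,RW=1,US=1,PS=0
  ✓ 0x5A017  — 2 lookups

Entries read for #0: 2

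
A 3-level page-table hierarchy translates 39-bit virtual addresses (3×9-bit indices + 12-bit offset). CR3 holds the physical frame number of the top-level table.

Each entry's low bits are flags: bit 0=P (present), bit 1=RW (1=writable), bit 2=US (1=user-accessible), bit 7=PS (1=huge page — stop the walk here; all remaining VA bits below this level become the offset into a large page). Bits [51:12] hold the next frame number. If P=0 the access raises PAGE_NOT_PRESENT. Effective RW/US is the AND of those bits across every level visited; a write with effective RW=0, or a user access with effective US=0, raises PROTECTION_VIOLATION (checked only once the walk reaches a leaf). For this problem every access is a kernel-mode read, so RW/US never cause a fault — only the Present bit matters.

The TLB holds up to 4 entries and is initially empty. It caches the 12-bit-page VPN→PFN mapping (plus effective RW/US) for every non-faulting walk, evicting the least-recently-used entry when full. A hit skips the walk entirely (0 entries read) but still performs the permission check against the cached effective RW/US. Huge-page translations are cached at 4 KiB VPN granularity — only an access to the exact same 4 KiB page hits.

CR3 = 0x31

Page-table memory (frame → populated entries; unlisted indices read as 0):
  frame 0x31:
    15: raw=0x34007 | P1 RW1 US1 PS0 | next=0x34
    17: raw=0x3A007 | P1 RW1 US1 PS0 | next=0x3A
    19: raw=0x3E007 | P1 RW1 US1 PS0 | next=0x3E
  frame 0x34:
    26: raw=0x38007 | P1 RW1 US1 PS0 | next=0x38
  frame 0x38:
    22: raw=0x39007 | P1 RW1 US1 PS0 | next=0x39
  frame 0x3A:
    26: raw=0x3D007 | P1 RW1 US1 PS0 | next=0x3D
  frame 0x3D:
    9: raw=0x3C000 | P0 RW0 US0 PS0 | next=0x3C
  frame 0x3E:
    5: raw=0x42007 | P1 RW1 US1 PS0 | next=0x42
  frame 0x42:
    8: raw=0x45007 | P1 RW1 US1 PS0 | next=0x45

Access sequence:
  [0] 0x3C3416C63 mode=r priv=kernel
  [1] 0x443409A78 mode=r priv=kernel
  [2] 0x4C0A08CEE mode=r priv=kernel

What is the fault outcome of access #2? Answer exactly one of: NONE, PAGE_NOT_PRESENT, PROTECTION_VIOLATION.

Trace:
#0 VA=0x3C3416C63 (r,kernel):
  [0] read 0x31 idx=15: raw=0x34007 flags P=1 W=1 U=1 S=0
  [1] read 0x34 idx=26: raw=0x38007 flags P=1 W=1 U=1 S=0
  [2] read 0x38 idx=22: raw=0x39007 flags P=1 W=1 U=1 S=0
  ✓ 0x39C63  — 3 lookups
#1 VA=0x443409A78 (r,kernel):
  [0] read 0x31 idx=17: raw=0x3A007 flags P=1 W=1 U=1 S=0
  [1] read 0x3A idx=26: raw=0x3D007 flags P=1 W=1 U=1 S=0
  [2] read 0x3D idx=9: raw=0x3C000 flags P=0 W=0 U=0 S=0
  ✗ PAGE_NOT_PRESENT  [3 reads]
#2 VA=0x4C0A08CEE (r,kernel):
  [0] read 0x31 idx=19: raw=0x3E007 flags P=1 W=1 U=1 S=0
  [1] read 0x3E idx=5: raw=0x42007 flags P=1 W=1 U=1 S=0
  [2] read 0x42 idx=8: raw=0x45007 flags P=1 W=1 U=1 S=0
  ✓ 0x45CEE  — 3 lookups

Access #2 fault: NONE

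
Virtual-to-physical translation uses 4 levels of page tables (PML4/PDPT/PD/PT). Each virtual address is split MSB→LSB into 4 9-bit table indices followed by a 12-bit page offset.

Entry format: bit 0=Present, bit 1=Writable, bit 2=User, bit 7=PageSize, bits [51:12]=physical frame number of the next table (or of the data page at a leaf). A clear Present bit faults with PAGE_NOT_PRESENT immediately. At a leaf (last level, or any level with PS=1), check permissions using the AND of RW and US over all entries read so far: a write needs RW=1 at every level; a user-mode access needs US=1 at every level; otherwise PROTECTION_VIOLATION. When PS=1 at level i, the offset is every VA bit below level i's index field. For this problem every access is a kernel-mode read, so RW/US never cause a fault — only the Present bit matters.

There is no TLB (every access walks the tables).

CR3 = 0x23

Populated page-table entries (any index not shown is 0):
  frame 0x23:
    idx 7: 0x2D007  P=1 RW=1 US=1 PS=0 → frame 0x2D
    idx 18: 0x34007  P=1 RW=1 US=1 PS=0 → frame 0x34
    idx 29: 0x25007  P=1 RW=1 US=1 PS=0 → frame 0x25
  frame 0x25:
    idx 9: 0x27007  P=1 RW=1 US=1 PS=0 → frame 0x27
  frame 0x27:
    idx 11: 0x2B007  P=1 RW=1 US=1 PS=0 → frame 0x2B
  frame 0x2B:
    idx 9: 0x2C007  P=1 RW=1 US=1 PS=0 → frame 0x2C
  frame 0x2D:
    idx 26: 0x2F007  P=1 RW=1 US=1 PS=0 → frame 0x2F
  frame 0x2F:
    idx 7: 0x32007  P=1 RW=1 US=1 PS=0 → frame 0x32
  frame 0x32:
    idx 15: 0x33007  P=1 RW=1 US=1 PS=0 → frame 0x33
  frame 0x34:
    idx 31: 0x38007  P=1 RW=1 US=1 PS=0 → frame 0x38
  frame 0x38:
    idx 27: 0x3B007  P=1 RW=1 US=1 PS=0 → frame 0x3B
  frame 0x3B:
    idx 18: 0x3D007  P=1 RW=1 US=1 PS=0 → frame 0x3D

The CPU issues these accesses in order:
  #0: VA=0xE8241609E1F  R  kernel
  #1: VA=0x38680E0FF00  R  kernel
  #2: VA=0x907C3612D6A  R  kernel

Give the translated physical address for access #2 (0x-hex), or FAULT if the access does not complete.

Walk each access:
#0 VA=0xE8241609E1F (r,kernel):
  lvl0: tbl 0x23, slot 29 ⇒ 0x25007 (P1/RW1/US1/PS0)
  lvl1: tbl 0x25, slot 9 ⇒ 0x27007 (P1/RW1/US1/PS0)
  lvl2: tbl 0x27, slot 11 ⇒ 0x2B007 (P1/RW1/US1/PS0)
  lvl3: tbl 0x2B, slot 9 ⇒ 0x2C007 (P1/RW1/US1/PS0)
  → PA=0x2CE1F  (4 entries read)
#1 VA=0x38680E0FF00 (r,kernel):
  lvl0: tbl 0x23, slot 7 ⇒ 0x2D007 (P1/RW1/US1/PS0)
  lvl1: tbl 0x2D, slot 26 ⇒ 0x2F007 (P1/RW1/US1/PS0)
  lvl2: tbl 0x2F, slot 7 ⇒ 0x32007 (P1/RW1/US1/PS0)
  lvl3: tbl 0x32, slot 15 ⇒ 0x33007 (P1/RW1/US1/PS0)
  → PA=0x33F00  (4 entries read)
#2 VA=0x907C3612D6A (r,kernel):
  lvl0: tbl 0x23, slot 18 ⇒ 0x34007 (P1/RW1/US1/PS0)
  lvl1: tbl 0x34, slot 31 ⇒ 0x38007 (P1/RW1/US1/PS0)
  lvl2: tbl 0x38, slot 27 ⇒ 0x3B007 (P1/RW1/US1/PS0)
  lvl3: tbl 0x3B, slot 18 ⇒ 0x3D007 (P1/RW1/US1/PS0)
  → PA=0x3DD6A  (4 entries read)

Access #2 PA: 0x3DD6A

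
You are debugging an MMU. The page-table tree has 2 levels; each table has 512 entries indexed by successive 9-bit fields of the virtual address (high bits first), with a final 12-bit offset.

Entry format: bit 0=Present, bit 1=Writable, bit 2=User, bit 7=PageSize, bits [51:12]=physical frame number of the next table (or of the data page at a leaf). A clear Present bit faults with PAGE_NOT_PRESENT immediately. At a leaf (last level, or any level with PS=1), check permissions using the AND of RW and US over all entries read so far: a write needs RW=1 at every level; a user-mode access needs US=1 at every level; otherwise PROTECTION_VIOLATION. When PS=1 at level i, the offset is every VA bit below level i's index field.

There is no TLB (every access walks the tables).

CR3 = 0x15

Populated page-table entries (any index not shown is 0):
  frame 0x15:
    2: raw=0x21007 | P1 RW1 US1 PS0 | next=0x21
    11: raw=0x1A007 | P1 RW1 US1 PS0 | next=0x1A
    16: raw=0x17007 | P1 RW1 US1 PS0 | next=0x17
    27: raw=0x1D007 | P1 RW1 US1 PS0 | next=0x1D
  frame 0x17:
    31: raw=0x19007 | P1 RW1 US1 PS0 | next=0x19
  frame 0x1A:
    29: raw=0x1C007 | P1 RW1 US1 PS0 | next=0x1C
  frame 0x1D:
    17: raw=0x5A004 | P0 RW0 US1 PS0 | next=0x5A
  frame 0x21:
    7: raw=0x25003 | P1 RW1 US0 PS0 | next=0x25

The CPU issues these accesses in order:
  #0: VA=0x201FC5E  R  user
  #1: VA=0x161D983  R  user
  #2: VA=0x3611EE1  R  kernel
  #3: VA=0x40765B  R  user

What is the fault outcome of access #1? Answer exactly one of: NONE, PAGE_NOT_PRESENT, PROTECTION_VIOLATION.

Trace:
#0 VA=0x201FC5E (r,user):
  [0] read 0x15 idx=16: raw=0x17007 flags P=1 W=1 U=1 S=0
  [1] read 0x17 idx=31: raw=0x19007 flags P=1 W=1 U=1 S=0
  → PA=0x19C5E  (2 entries read)
#1 VA=0x161D983 (r,user):
  [0] read 0x15 idx=11: raw=0x1A007 flags P=1 W=1 U=1 S=0
  [1] read 0x1A idx=29: raw=0x1C007 flags P=1 W=1 U=1 S=0
  → PA=0x1C983  (2 entries read)
#2 VA=0x3611EE1 (r,kernel):
  [0] read 0x15 idx=27: raw=0x1D007 flags P=1 W=1 U=1 S=0
  [1] read 0x1D idx=17: raw=0x5A004 flags P=0 W=0 U=1 S=0
  → PAGE_NOT_PRESENT  (2 entries read)
#3 VA=0x40765B (r,user):
  [0] read 0x15 idx=2: raw=0x21007 flags P=1 W=1 U=1 S=0
  [1] read 0x21 idx=7: raw=0x25003 flags P=1 W=1 U=0 S=0
  → PROTECTION_VIOLATION  (2 entries read)

Access #1 fault: NONE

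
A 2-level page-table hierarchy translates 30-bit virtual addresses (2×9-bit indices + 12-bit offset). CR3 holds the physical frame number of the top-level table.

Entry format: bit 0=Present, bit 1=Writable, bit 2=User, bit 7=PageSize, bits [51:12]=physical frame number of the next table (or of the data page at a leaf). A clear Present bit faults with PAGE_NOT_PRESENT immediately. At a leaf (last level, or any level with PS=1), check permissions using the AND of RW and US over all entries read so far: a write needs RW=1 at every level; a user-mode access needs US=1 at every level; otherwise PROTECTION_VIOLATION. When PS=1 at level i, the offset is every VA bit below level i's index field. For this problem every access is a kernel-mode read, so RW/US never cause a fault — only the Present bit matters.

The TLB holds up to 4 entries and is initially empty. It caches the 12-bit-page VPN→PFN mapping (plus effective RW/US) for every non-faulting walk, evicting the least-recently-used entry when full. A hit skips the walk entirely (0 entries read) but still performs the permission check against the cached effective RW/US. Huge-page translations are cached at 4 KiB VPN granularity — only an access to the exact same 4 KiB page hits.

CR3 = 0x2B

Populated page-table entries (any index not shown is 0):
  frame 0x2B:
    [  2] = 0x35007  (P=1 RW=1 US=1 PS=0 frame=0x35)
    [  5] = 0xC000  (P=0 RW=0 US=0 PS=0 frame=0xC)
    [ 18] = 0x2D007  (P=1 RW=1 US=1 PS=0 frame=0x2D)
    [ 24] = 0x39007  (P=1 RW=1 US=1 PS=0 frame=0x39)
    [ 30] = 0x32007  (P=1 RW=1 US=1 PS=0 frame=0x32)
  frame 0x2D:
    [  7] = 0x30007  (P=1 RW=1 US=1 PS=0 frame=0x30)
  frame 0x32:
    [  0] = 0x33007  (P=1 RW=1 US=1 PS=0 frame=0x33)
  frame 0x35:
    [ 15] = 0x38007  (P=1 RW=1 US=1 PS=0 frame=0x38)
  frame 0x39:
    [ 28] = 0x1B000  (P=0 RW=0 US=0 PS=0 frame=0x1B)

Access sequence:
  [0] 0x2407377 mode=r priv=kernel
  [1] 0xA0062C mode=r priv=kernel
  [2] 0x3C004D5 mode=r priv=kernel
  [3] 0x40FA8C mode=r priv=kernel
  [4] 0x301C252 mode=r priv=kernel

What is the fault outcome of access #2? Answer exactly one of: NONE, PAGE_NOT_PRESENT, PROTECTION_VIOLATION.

Walk each access:
#0 VA=0x2407377 (r,kernel):
  L0: frame=0x2B idx=18 entry=0x2D007 [P=1 RW=1 US=1 PS=0]
  L1: frame=0x2D idx=7 entry=0x30007 [P=1 RW=1 US=1 PS=0]
  → PA=0x30377  (2 entries read)
#1 VA=0xA0062C (r,kernel):
  L0: frame=0x2B idx=5 entry=0xC000 [P=0 RW=0 US=0 PS=0]
  ✗ PAGE_NOT_PRESENT  [1 reads]
#2 VA=0x3C004D5 (r,kernel):
  L0: frame=0x2B idx=30 entry=0x32007 [P=1 RW=1 US=1 PS=0]
  L1: frame=0x32 idx=0 entry=0x33007 [P=1 RW=1 US=1 PS=0]
  → PA=0x334D5  (2 entries read)
#3 VA=0x40FA8C (r,kernel):
  L0: frame=0x2B idx=2 entry=0x35007 [P=1 RW=1 US=1 PS=0]
  L1: frame=0x35 idx=15 entry=0x38007 [P=1 RW=1 US=1 PS=0]
  → PA=0x38A8C  (2 entries read)
#4 VA=0x301C252 (r,kernel):
  L0: frame=0x2B idx=24 entry=0x39007 [P=1 RW=1 US=1 PS=0]
  L1: frame=0x39 idx=28 entry=0x1B000 [P=0 RW=0 US=0 PS=0]
  ✗ PAGE_NOT_PRESENT  [2 reads]

Access #2 fault: NONE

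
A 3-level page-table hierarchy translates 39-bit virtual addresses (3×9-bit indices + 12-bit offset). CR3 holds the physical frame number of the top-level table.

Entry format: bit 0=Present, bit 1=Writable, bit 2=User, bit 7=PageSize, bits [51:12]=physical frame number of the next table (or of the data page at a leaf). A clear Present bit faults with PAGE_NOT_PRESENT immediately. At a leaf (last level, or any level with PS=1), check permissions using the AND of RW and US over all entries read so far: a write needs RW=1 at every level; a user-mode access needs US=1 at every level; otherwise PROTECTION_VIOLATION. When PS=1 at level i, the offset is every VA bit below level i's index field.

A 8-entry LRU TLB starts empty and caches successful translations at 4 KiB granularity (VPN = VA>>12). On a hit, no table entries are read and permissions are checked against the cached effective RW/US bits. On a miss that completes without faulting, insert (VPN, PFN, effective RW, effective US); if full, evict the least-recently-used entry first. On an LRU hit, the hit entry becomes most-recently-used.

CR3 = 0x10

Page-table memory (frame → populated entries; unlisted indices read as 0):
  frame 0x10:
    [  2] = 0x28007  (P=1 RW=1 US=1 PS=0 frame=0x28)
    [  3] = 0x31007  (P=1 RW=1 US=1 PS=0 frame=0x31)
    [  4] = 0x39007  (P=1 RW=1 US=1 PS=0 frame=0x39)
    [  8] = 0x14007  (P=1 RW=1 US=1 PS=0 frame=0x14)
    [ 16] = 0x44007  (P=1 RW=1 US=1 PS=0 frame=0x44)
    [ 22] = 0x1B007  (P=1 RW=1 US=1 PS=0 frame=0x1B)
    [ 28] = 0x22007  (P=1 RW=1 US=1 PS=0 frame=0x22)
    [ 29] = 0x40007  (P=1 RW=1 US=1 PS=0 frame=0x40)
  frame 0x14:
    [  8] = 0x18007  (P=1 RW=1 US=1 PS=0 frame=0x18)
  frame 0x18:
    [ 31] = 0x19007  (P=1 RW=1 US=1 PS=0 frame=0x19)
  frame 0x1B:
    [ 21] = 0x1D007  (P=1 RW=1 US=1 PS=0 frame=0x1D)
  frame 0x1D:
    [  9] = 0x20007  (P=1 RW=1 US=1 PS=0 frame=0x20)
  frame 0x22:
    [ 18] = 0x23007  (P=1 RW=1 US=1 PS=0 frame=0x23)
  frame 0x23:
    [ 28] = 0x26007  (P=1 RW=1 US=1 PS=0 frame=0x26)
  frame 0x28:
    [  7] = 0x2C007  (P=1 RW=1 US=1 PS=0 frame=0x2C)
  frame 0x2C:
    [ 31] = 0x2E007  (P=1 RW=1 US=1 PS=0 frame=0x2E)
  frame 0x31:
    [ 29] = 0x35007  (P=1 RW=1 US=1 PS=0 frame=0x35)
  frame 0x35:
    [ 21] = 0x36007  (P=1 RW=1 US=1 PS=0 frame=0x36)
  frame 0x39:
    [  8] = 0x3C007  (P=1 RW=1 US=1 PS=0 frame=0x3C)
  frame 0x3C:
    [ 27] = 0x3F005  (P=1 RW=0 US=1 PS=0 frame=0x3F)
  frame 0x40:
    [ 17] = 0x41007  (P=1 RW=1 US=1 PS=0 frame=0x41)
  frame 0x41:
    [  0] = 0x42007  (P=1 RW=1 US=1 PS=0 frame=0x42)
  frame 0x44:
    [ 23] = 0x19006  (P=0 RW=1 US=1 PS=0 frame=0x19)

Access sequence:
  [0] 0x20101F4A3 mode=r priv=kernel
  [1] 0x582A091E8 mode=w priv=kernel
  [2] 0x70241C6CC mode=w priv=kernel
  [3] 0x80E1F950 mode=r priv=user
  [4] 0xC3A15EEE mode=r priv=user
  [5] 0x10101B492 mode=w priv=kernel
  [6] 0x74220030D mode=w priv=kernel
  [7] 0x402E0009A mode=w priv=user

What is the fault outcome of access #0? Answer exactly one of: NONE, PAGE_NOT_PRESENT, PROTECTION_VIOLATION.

Walk each access:
#0 VA=0x20101F4A3 (r,kernel):
  L0: frame=0x10 idx=8 entry=0x14007 [P=1 RW=1 US=1 PS=0]
  L1: frame=0x14 idx=8 entry=0x18007 [P=1 RW=1 US=1 PS=0]
  L2: frame=0x18 idx=31 entry=0x19007 [P=1 RW=1 US=1 PS=0]
  ⇒ phys 0x194A3  [3 reads]
#1 VA=0x582A091E8 (w,kernel):
  L0: frame=0x10 idx=22 entry=0x1B007 [P=1 RW=1 US=1 PS=0]
  L1: frame=0x1B idx=21 entry=0x1D007 [P=1 RW=1 US=1 PS=0]
  L2: frame=0x1D idx=9 entry=0x20007 [P=1 RW=1 US=1 PS=0]
  ⇒ phys 0x201E8  [3 reads]
#2 VA=0x70241C6CC (w,kernel):
  L0: frame=0x10 idx=28 entry=0x22007 [P=1 RW=1 US=1 PS=0]
  L1: frame=0x22 idx=18 entry=0x23007 [P=1 RW=1 US=1 PS=0]
  L2: frame=0x23 idx=28 entry=0x26007 [P=1 RW=1 US=1 PS=0]
  ⇒ phys 0x266CC  [3 reads]
#3 VA=0x80E1F950 (r,user):
  L0: frame=0x10 idx=2 entry=0x28007 [P=1 RW=1 US=1 PS=0]
  L1: frame=0x28 idx=7 entry=0x2C007 [P=1 RW=1 US=1 PS=0]
  L2: frame=0x2C idx=31 entry=0x2E007 [P=1 RW=1 US=1 PS=0]
  ⇒ phys 0x2E950  [3 reads]
#4 VA=0xC3A15EEE (r,user):
  L0: frame=0x10 idx=3 entry=0x31007 [P=1 RW=1 US=1 PS=0]
  L1: frame=0x31 idx=29 entry=0x35007 [P=1 RW=1 US=1 PS=0]
  L2: frame=0x35 idx=21 entry=0x36007 [P=1 RW=1 US=1 PS=0]
  ⇒ phys 0x36EEE  [3 reads]
#5 VA=0x10101B492 (w,kernel):
  L0: frame=0x10 idx=4 entry=0x39007 [P=1 RW=1 US=1 PS=0]
  L1: frame=0x39 idx=8 entry=0x3C007 [P=1 RW=1 US=1 PS=0]
  L2: frame=0x3C idx=27 entry=0x3F005 [P=1 RW=0 US=1 PS=0]
  ⇒ fault: PROTECTION_VIOLATION  — 3 lookups
#6 VA=0x74220030D (w,kernel):
  L0: frame=0x10 idx=29 entry=0x40007 [P=1 RW=1 US=1 PS=0]
  L1: frame=0x40 idx=17 entry=0x41007 [P=1 RW=1 US=1 PS=0]
  L2: frame=0x41 idx=0 entry=0x42007 [P=1 RW=1 US=1 PS=0]
  ⇒ phys 0x4230D  [3 reads]
#7 VA=0x402E0009A (w,user):
  L0: frame=0x10 idx=16 entry=0x44007 [P=1 RW=1 US=1 PS=0]
  L1: frame=0x44 idx=23 entry=0x19006 [P=0 RW=1 US=1 PS=0]
  ⇒ fault: PAGE_NOT_PRESENT  — 2 lookups

Access #0 fault: NONE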